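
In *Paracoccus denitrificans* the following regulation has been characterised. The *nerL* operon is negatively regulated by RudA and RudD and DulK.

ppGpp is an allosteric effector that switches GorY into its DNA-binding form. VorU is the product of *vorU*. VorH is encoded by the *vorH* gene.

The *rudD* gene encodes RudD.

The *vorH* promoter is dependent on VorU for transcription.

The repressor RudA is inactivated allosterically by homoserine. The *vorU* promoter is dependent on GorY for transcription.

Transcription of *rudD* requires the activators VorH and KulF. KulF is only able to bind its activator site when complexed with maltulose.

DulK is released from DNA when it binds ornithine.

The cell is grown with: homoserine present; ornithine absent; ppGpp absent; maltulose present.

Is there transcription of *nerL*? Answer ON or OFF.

OFF

Homoserine is present, so RudA is inactive.
ppGpp is absent, so GorY is inactive.
Required activator GorY is absent, so *vorU* is not transcribed.
So VorU is not produced.
Required activator VorU is absent, so *vorH* is not transcribed.
So VorH is not produced.
Maltulose is present, so KulF is active.
Required activator VorH is absent, so *rudD* is not transcribed.
So RudD is not produced.
Ornithine is absent, so DulK is active.
With repressor DulK bound, *nerL* is not transcribed.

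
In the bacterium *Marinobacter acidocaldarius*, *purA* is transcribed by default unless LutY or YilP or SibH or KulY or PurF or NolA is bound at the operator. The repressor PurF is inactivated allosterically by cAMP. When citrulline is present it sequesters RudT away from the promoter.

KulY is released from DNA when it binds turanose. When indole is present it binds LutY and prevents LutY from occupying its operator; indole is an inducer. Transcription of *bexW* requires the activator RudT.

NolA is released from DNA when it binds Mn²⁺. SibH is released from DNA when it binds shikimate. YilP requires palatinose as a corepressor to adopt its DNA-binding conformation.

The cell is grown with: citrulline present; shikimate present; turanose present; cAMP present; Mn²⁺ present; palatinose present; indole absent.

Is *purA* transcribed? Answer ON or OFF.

Indole is absent, so LutY is active.
Palatinose is present, so YilP is active.
Shikimate is present, so SibH is inactive.
Turanose is present, so KulY is inactive.
cAMP is present, so PurF is inactive.
Mn²⁺ is present, so NolA is inactive.
With repressor LutY bound, *purA* is not transcribed.

OFF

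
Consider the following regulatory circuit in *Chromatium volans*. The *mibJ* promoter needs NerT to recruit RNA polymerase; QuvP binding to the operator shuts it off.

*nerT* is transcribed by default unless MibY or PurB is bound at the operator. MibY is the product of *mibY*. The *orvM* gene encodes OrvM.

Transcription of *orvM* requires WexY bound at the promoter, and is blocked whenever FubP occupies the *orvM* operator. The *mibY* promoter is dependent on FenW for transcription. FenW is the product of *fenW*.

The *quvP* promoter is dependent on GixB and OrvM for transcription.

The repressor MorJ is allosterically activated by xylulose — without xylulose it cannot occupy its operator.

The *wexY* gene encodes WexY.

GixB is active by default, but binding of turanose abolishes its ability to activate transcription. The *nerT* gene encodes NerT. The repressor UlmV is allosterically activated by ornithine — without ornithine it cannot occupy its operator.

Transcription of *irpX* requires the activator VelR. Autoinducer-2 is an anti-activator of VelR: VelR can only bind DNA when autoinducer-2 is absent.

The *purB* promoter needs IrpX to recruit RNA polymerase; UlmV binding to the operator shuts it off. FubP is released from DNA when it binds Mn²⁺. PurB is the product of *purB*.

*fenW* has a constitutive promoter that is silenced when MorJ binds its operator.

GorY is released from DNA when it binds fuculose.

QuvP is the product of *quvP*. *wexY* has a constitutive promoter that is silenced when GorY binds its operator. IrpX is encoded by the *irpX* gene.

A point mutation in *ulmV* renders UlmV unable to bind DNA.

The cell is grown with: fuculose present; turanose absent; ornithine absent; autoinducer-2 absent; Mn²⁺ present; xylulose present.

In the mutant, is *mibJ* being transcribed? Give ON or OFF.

OFF

Xylulose is present, so MorJ is active.
With repressor MorJ bound, *fenW* is not transcribed.
So FenW is not produced.
Required activator FenW is absent, so *mibY* is not transcribed.
So MibY is not produced.
UlmV is non-functional in this strain, so it has no effect.
Autoinducer-2 is absent, so VelR is active.
No repressor is bound and VelR is active, so *irpX* is transcribed.
So IrpX is produced and active.
No repressor is bound and IrpX is active, so *purB* is transcribed.
So PurB is produced and active.
With repressor PurB bound, *nerT* is not transcribed.
So NerT is not produced.
Turanose is absent, so GixB is active.
Fuculose is present, so GorY is inactive.
With no repressor bound, *wexY* is transcribed.
So WexY is produced and active.
Mn²⁺ is present, so FubP is inactive.
No repressor is bound and WexY is active, so *orvM* is transcribed.
So OrvM is produced and active.
No repressor is bound and GixB and OrvM are active, so *quvP* is transcribed.
So QuvP is produced and active.
With repressor QuvP bound, *mibJ* is not transcribed.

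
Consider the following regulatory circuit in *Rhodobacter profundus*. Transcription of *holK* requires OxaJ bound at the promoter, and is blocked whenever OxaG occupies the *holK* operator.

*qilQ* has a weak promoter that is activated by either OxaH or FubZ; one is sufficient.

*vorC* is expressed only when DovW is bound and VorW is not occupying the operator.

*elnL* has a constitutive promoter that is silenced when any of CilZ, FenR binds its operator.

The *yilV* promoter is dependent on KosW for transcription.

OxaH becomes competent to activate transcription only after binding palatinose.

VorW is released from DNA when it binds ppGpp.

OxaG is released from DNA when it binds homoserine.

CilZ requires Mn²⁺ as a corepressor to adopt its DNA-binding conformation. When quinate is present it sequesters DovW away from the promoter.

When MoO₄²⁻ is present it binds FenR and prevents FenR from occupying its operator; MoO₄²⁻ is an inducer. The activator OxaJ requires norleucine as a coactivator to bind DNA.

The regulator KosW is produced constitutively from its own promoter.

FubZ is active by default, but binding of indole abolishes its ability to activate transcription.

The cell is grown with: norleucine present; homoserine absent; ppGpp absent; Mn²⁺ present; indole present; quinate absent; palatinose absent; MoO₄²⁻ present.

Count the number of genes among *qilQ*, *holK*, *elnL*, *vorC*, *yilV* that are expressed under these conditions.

Palatinose is absent, so OxaH is inactive.
Indole is present, so FubZ is inactive.
No activator is available at the *qilQ* promoter, so *qilQ* is not transcribed.
→ *qilQ* is OFF.
Norleucine is present, so OxaJ is active.
Homoserine is absent, so OxaG is active.
With repressor OxaG bound, *holK* is not transcribed.
→ *holK* is OFF.
Mn²⁺ is present, so CilZ is active.
MoO₄²⁻ is present, so FenR is inactive.
With repressor CilZ bound, *elnL* is not transcribed.
→ *elnL* is OFF.
Quinate is absent, so DovW is active.
ppGpp is absent, so VorW is active.
With repressor VorW bound, *vorC* is not transcribed.
→ *vorC* is OFF.
KosW is produced constitutively and is active.
No repressor is bound and KosW is active, so *yilV* is transcribed.
→ *yilV* is ON.
1 of the 5 genes is transcribed.

1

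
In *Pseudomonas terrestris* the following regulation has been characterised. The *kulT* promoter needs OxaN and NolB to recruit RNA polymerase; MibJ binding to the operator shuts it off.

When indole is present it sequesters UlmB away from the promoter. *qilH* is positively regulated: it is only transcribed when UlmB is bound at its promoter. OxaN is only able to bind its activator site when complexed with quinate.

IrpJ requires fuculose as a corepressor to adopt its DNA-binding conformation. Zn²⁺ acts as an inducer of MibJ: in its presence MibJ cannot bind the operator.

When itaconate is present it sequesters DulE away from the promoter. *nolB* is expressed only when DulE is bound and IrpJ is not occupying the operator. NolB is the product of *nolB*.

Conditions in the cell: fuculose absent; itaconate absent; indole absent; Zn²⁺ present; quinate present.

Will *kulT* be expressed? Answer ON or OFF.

ON

Quinate is present, so OxaN is active.
Zn²⁺ is present, so MibJ is inactive.
Fuculose is absent, so IrpJ is inactive.
Itaconate is absent, so DulE is active.
No repressor is bound and DulE is active, so *nolB* is transcribed.
So NolB is produced and active.
No repressor is bound and OxaN and NolB are active, so *kulT* is transcribed.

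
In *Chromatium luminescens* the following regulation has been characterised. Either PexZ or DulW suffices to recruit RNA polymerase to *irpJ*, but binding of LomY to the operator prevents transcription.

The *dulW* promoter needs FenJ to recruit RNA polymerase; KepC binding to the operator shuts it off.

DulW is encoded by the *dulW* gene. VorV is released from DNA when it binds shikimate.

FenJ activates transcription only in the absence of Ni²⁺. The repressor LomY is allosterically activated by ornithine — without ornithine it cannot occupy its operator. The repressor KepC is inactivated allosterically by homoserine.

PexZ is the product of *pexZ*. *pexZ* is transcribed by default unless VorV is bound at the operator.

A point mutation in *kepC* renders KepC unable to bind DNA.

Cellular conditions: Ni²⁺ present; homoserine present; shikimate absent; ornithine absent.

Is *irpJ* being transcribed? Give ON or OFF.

OFF

Shikimate is absent, so VorV is active.
With repressor VorV bound, *pexZ* is not transcribed.
So PexZ is not produced.
Ornithine is absent, so LomY is inactive.
KepC is non-functional in this strain, so it has no effect.
Ni²⁺ is present, so FenJ is inactive.
Required activator FenJ is absent, so *dulW* is not transcribed.
So DulW is not produced.
No activator is available at the *irpJ* promoter, so *irpJ* is not transcribed.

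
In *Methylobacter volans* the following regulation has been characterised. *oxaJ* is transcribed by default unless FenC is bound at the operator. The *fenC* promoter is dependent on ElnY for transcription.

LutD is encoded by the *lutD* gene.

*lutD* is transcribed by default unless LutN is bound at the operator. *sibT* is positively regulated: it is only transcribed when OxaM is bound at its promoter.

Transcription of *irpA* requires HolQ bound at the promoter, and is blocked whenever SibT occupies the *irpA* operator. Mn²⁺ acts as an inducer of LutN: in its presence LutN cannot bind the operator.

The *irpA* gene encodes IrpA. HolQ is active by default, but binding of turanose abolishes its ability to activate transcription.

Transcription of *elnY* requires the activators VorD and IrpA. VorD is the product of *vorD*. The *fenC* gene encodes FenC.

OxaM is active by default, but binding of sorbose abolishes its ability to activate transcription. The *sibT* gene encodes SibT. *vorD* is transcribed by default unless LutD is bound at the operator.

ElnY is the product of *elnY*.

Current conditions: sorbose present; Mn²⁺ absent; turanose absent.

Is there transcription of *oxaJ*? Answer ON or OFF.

Mn²⁺ is absent, so LutN is active.
With repressor LutN bound, *lutD* is not transcribed.
So LutD is not produced.
With no repressor bound, *vorD* is transcribed.
So VorD is produced and active.
Turanose is absent, so HolQ is active.
Sorbose is present, so OxaM is inactive.
Required activator OxaM is absent, so *sibT* is not transcribed.
So SibT is not produced.
No repressor is bound and HolQ is active, so *irpA* is transcribed.
So IrpA is produced and active.
No repressor is bound and VorD and IrpA are active, so *elnY* is transcribed.
So ElnY is produced and active.
No repressor is bound and ElnY is active, so *fenC* is transcribed.
So FenC is produced and active.
With repressor FenC bound, *oxaJ* is not transcribed.

OFF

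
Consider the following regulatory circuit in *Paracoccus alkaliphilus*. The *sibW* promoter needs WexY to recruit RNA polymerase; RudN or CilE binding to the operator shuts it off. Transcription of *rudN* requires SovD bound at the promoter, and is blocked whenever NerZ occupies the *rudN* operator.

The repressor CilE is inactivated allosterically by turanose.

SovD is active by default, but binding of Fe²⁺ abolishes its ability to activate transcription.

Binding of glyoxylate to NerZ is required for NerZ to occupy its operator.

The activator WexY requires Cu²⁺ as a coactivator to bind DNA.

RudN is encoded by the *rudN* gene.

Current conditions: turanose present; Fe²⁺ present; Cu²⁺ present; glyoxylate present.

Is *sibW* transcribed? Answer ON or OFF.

ON

Cu²⁺ is present, so WexY is active.
Fe²⁺ is present, so SovD is inactive.
Glyoxylate is present, so NerZ is active.
With repressor NerZ bound, *rudN* is not transcribed.
So RudN is not produced.
Turanose is present, so CilE is inactive.
No repressor is bound and WexY is active, so *sibW* is transcribed.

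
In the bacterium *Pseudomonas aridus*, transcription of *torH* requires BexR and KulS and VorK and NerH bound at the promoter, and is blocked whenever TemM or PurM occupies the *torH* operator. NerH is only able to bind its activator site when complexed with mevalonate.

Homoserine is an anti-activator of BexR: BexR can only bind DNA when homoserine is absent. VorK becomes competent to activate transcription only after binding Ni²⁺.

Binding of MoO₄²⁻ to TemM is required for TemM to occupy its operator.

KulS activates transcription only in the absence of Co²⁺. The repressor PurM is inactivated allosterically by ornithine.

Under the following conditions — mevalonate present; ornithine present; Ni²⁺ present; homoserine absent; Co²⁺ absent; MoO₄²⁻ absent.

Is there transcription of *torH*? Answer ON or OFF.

MoO₄²⁻ is absent, so TemM is inactive.
Homoserine is absent, so BexR is active.
Co²⁺ is absent, so KulS is active.
Ni²⁺ is present, so VorK is active.
Ornithine is present, so PurM is inactive.
Mevalonate is present, so NerH is active.
No repressor is bound and BexR and KulS and VorK and NerH are active, so *torH* is transcribed.

ON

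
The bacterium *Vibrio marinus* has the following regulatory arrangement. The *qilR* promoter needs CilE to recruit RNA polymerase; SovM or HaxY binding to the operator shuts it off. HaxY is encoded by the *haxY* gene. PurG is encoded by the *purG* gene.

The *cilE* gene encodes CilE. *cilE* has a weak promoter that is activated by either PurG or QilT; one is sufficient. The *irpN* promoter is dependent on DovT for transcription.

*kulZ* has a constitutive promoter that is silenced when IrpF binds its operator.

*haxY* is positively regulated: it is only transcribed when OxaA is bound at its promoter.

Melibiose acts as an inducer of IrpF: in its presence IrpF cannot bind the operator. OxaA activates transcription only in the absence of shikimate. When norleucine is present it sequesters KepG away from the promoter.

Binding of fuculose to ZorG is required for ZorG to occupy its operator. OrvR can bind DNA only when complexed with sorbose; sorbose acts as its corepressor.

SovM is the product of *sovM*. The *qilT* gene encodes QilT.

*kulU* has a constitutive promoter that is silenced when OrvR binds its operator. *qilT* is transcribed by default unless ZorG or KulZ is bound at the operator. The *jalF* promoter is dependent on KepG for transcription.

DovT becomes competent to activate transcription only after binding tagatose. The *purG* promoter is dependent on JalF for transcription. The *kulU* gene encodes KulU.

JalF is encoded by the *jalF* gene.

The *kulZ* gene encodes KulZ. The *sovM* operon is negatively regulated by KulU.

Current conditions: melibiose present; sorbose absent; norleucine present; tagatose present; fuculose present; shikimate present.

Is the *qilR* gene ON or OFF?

Norleucine is present, so KepG is inactive.
Required activator KepG is absent, so *jalF* is not transcribed.
So JalF is not produced.
Required activator JalF is absent, so *purG* is not transcribed.
So PurG is not produced.
Fuculose is present, so ZorG is active.
Melibiose is present, so IrpF is inactive.
With no repressor bound, *kulZ* is transcribed.
So KulZ is produced and active.
With repressor ZorG bound, *qilT* is not transcribed.
So QilT is not produced.
No activator is available at the *cilE* promoter, so *cilE* is not transcribed.
So CilE is not produced.
Sorbose is absent, so OrvR is inactive.
With no repressor bound, *kulU* is transcribed.
So KulU is produced and active.
With repressor KulU bound, *sovM* is not transcribed.
So SovM is not produced.
Shikimate is present, so OxaA is inactive.
Required activator OxaA is absent, so *haxY* is not transcribed.
So HaxY is not produced.
Required activator CilE is absent, so *qilR* is not transcribed.

OFF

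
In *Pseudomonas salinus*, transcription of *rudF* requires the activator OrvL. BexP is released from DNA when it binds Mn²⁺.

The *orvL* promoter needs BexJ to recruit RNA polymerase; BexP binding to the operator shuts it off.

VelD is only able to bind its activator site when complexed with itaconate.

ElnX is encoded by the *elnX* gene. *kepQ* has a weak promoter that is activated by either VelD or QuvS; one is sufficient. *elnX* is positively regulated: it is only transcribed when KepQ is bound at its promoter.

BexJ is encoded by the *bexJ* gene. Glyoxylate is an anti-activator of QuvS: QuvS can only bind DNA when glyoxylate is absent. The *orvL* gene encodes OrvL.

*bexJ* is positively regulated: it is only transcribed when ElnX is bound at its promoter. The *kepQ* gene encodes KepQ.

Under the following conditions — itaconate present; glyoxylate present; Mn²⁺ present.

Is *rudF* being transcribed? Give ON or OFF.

Itaconate is present, so VelD is active.
Glyoxylate is present, so QuvS is inactive.
Activator VelD is present, so *kepQ* is transcribed.
So KepQ is produced and active.
No repressor is bound and KepQ is active, so *elnX* is transcribed.
So ElnX is produced and active.
No repressor is bound and ElnX is active, so *bexJ* is transcribed.
So BexJ is produced and active.
Mn²⁺ is present, so BexP is inactive.
No repressor is bound and BexJ is active, so *orvL* is transcribed.
So OrvL is produced and active.
No repressor is bound and OrvL is active, so *rudF* is transcribed.

ON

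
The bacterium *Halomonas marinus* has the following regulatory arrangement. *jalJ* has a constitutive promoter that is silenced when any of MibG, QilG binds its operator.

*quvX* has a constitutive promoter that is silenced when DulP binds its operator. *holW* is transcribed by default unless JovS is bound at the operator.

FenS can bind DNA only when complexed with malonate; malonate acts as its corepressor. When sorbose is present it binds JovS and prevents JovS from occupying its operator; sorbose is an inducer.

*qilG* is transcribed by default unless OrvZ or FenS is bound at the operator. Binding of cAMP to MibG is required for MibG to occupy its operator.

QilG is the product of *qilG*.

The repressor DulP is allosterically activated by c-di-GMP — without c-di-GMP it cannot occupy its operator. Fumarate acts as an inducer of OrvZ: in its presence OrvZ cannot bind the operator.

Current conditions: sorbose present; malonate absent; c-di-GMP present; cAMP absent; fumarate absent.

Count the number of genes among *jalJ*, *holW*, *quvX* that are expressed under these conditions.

2

cAMP is absent, so MibG is inactive.
Fumarate is absent, so OrvZ is active.
Malonate is absent, so FenS is inactive.
With repressor OrvZ bound, *qilG* is not transcribed.
So QilG is not produced.
With no repressor bound, *jalJ* is transcribed.
→ *jalJ* is ON.
Sorbose is present, so JovS is inactive.
With no repressor bound, *holW* is transcribed.
→ *holW* is ON.
c-di-GMP is present, so DulP is active.
With repressor DulP bound, *quvX* is not transcribed.
→ *quvX* is OFF.
2 of the 3 genes are transcribed.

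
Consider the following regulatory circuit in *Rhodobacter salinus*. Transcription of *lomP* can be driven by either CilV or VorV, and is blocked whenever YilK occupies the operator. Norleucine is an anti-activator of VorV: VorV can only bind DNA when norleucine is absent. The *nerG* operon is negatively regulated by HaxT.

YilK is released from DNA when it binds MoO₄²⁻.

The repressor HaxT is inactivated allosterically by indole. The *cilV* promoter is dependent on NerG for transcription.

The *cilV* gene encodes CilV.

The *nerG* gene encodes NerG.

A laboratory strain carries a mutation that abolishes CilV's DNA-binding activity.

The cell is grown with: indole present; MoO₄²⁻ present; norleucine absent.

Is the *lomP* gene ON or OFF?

CilV is non-functional in this strain, so it has no effect.
MoO₄²⁻ is present, so YilK is inactive.
Norleucine is absent, so VorV is active.
Activator VorV is present, so *lomP* is transcribed.

ON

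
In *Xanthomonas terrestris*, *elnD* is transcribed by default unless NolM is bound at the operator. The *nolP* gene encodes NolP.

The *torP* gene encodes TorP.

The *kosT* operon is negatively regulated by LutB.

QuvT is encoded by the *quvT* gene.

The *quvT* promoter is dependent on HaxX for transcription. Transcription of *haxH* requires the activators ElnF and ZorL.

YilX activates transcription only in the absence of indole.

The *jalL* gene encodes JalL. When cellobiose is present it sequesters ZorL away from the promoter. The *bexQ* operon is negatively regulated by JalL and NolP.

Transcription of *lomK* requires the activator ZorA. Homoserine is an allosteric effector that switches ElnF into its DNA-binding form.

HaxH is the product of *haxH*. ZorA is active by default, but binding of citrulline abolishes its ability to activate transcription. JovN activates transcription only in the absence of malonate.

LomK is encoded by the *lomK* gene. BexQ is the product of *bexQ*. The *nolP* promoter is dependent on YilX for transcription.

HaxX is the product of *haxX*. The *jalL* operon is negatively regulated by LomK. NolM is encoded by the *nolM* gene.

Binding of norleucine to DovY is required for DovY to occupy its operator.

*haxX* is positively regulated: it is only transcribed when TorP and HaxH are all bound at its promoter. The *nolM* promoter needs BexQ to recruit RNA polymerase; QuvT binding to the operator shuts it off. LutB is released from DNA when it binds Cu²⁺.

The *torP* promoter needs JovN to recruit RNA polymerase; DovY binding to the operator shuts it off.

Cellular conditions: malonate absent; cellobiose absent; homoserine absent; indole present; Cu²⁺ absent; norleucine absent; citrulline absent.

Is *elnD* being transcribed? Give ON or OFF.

OFF

Malonate is absent, so JovN is active.
Norleucine is absent, so DovY is inactive.
No repressor is bound and JovN is active, so *torP* is transcribed.
So TorP is produced and active.
Homoserine is absent, so ElnF is inactive.
Cellobiose is absent, so ZorL is active.
Required activator ElnF is absent, so *haxH* is not transcribed.
So HaxH is not produced.
Required activator HaxH is absent, so *haxX* is not transcribed.
So HaxX is not produced.
Required activator HaxX is absent, so *quvT* is not transcribed.
So QuvT is not produced.
Citrulline is absent, so ZorA is active.
No repressor is bound and ZorA is active, so *lomK* is transcribed.
So LomK is produced and active.
With repressor LomK bound, *jalL* is not transcribed.
So JalL is not produced.
Indole is present, so YilX is inactive.
Required activator YilX is absent, so *nolP* is not transcribed.
So NolP is not produced.
With no repressor bound, *bexQ* is transcribed.
So BexQ is produced and active.
No repressor is bound and BexQ is active, so *nolM* is transcribed.
So NolM is produced and active.
With repressor NolM bound, *elnD* is not transcribed.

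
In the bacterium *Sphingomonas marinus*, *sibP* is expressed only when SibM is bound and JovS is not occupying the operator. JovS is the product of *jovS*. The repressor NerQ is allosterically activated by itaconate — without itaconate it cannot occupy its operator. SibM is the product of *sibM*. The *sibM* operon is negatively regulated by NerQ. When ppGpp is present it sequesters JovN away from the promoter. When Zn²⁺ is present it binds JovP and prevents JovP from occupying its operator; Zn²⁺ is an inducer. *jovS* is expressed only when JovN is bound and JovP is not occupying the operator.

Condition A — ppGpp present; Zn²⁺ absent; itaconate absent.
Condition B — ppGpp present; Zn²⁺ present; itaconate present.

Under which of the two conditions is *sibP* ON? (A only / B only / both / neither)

A only

Condition A:
ppGpp is present, so JovN is inactive.
Zn²⁺ is absent, so JovP is active.
With repressor JovP bound, *jovS* is not transcribed.
So JovS is not produced.
Itaconate is absent, so NerQ is inactive.
With no repressor bound, *sibM* is transcribed.
So SibM is produced and active.
No repressor is bound and SibM is active, so *sibP* is transcribed.
→ *sibP* is ON in A.
Condition B:
ppGpp is present, so JovN is inactive.
Zn²⁺ is present, so JovP is inactive.
Required activator JovN is absent, so *jovS* is not transcribed.
So JovS is not produced.
Itaconate is present, so NerQ is active.
With repressor NerQ bound, *sibM* is not transcribed.
So SibM is not produced.
Required activator SibM is absent, so *sibP* is not transcribed.
→ *sibP* is OFF in B.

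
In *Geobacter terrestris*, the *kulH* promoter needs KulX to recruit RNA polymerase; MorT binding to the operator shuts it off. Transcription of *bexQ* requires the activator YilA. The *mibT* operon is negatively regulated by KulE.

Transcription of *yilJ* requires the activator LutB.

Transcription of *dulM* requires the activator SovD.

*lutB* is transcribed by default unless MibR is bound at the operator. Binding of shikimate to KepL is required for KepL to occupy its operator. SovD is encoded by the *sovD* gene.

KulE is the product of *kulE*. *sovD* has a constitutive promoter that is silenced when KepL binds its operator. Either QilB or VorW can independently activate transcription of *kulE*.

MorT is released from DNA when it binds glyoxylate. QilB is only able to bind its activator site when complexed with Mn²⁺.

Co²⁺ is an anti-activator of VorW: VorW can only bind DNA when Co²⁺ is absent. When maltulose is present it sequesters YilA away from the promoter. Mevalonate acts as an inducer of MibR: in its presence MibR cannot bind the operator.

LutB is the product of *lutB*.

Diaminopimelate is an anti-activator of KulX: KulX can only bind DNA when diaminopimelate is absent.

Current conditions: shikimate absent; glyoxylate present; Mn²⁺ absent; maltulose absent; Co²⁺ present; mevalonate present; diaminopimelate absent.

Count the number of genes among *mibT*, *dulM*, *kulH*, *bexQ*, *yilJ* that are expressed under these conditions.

5

Mn²⁺ is absent, so QilB is inactive.
Co²⁺ is present, so VorW is inactive.
No activator is available at the *kulE* promoter, so *kulE* is not transcribed.
So KulE is not produced.
With no repressor bound, *mibT* is transcribed.
→ *mibT* is ON.
Shikimate is absent, so KepL is inactive.
With no repressor bound, *sovD* is transcribed.
So SovD is produced and active.
No repressor is bound and SovD is active, so *dulM* is transcribed.
→ *dulM* is ON.
Glyoxylate is present, so MorT is inactive.
Diaminopimelate is absent, so KulX is active.
No repressor is bound and KulX is active, so *kulH* is transcribed.
→ *kulH* is ON.
Maltulose is absent, so YilA is active.
No repressor is bound and YilA is active, so *bexQ* is transcribed.
→ *bexQ* is ON.
Mevalonate is present, so MibR is inactive.
With no repressor bound, *lutB* is transcribed.
So LutB is produced and active.
No repressor is bound and LutB is active, so *yilJ* is transcribed.
→ *yilJ* is ON.
5 of the 5 genes are transcribed.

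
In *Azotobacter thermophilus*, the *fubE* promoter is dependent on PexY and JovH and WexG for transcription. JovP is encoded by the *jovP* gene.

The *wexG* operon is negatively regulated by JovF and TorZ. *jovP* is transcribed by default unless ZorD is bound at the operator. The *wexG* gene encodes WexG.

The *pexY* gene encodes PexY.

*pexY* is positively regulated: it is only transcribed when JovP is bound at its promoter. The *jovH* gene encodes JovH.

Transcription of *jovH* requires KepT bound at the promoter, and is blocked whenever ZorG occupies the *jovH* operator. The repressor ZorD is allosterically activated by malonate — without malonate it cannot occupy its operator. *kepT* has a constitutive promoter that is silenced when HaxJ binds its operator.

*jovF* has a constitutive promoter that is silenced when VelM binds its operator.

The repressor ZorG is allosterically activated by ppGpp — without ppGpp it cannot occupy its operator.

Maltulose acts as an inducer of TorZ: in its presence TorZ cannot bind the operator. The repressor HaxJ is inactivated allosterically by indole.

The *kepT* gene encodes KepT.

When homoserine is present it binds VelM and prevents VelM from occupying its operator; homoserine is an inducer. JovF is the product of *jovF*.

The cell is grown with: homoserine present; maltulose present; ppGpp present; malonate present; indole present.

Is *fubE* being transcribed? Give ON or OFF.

OFF

Malonate is present, so ZorD is active.
With repressor ZorD bound, *jovP* is not transcribed.
So JovP is not produced.
Required activator JovP is absent, so *pexY* is not transcribed.
So PexY is not produced.
Indole is present, so HaxJ is inactive.
With no repressor bound, *kepT* is transcribed.
So KepT is produced and active.
ppGpp is present, so ZorG is active.
With repressor ZorG bound, *jovH* is not transcribed.
So JovH is not produced.
Homoserine is present, so VelM is inactive.
With no repressor bound, *jovF* is transcribed.
So JovF is produced and active.
Maltulose is present, so TorZ is inactive.
With repressor JovF bound, *wexG* is not transcribed.
So WexG is not produced.
Required activator PexY is absent, so *fubE* is not transcribed.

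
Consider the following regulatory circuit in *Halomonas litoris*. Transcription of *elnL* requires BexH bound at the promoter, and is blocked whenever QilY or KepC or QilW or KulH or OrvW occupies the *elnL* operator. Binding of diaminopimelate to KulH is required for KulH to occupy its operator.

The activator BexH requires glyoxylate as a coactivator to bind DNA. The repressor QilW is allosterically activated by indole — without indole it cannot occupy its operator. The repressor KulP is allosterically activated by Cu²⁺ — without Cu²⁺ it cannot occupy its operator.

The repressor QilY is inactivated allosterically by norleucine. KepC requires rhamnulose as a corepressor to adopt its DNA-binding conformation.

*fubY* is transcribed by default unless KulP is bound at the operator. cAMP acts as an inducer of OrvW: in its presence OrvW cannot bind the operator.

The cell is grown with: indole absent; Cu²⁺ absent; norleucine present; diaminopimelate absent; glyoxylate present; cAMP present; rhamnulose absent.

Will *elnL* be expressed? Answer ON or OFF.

ON

Norleucine is present, so QilY is inactive.
Rhamnulose is absent, so KepC is inactive.
Glyoxylate is present, so BexH is active.
Indole is absent, so QilW is inactive.
Diaminopimelate is absent, so KulH is inactive.
cAMP is present, so OrvW is inactive.
No repressor is bound and BexH is active, so *elnL* is transcribed.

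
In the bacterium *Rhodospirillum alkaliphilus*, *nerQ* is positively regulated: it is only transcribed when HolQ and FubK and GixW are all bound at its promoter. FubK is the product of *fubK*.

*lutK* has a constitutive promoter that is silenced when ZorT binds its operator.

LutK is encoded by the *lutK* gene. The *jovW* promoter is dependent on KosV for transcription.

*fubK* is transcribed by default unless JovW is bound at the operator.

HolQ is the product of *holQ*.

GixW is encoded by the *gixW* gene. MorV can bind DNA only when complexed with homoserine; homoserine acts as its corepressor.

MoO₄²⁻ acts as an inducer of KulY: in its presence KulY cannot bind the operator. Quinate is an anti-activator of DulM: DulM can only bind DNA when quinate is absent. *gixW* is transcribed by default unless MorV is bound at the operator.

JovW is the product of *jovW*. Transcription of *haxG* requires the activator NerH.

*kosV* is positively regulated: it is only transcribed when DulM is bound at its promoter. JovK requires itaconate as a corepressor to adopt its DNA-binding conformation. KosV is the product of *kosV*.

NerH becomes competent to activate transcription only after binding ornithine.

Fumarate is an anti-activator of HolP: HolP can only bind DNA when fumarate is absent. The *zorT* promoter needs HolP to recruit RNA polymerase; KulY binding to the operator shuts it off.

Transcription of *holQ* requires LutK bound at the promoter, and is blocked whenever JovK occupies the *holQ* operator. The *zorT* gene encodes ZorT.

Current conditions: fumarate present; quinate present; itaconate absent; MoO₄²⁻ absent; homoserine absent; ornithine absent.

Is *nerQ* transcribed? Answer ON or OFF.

ON

Fumarate is present, so HolP is inactive.
MoO₄²⁻ is absent, so KulY is active.
With repressor KulY bound, *zorT* is not transcribed.
So ZorT is not produced.
With no repressor bound, *lutK* is transcribed.
So LutK is produced and active.
Itaconate is absent, so JovK is inactive.
No repressor is bound and LutK is active, so *holQ* is transcribed.
So HolQ is produced and active.
Quinate is present, so DulM is inactive.
Required activator DulM is absent, so *kosV* is not transcribed.
So KosV is not produced.
Required activator KosV is absent, so *jovW* is not transcribed.
So JovW is not produced.
With no repressor bound, *fubK* is transcribed.
So FubK is produced and active.
Homoserine is absent, so MorV is inactive.
With no repressor bound, *gixW* is transcribed.
So GixW is produced and active.
No repressor is bound and HolQ and FubK and GixW are active, so *nerQ* is transcribed.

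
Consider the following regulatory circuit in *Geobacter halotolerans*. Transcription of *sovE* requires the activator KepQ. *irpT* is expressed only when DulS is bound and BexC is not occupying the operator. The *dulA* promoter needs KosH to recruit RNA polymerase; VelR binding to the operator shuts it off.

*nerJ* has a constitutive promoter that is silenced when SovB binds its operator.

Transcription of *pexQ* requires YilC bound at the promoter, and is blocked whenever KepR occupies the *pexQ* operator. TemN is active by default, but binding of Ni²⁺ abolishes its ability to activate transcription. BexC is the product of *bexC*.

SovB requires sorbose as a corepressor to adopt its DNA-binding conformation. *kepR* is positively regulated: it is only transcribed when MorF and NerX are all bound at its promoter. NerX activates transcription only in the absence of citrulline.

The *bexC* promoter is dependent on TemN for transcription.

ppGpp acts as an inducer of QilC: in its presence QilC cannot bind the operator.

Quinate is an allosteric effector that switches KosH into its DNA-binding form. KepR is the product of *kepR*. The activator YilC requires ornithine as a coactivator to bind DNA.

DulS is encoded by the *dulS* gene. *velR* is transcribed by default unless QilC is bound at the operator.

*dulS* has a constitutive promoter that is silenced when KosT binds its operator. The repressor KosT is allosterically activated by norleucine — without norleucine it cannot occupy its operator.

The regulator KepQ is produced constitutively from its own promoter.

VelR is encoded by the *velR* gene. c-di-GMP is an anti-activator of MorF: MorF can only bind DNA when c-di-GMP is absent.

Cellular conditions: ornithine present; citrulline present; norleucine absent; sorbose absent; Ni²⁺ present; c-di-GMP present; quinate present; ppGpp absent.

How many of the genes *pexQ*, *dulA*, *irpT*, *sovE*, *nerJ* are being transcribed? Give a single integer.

c-di-GMP is present, so MorF is inactive.
Citrulline is present, so NerX is inactive.
Required activator MorF is absent, so *kepR* is not transcribed.
So KepR is not produced.
Ornithine is present, so YilC is active.
No repressor is bound and YilC is active, so *pexQ* is transcribed.
→ *pexQ* is ON.
Quinate is present, so KosH is active.
ppGpp is absent, so QilC is active.
With repressor QilC bound, *velR* is not transcribed.
So VelR is not produced.
No repressor is bound and KosH is active, so *dulA* is transcribed.
→ *dulA* is ON.
Ni²⁺ is present, so TemN is inactive.
Required activator TemN is absent, so *bexC* is not transcribed.
So BexC is not produced.
Norleucine is absent, so KosT is inactive.
With no repressor bound, *dulS* is transcribed.
So DulS is produced and active.
No repressor is bound and DulS is active, so *irpT* is transcribed.
→ *irpT* is ON.
KepQ is produced constitutively and is active.
No repressor is bound and KepQ is active, so *sovE* is transcribed.
→ *sovE* is ON.
Sorbose is absent, so SovB is inactive.
With no repressor bound, *nerJ* is transcribed.
→ *nerJ* is ON.
5 of the 5 genes are transcribed.

5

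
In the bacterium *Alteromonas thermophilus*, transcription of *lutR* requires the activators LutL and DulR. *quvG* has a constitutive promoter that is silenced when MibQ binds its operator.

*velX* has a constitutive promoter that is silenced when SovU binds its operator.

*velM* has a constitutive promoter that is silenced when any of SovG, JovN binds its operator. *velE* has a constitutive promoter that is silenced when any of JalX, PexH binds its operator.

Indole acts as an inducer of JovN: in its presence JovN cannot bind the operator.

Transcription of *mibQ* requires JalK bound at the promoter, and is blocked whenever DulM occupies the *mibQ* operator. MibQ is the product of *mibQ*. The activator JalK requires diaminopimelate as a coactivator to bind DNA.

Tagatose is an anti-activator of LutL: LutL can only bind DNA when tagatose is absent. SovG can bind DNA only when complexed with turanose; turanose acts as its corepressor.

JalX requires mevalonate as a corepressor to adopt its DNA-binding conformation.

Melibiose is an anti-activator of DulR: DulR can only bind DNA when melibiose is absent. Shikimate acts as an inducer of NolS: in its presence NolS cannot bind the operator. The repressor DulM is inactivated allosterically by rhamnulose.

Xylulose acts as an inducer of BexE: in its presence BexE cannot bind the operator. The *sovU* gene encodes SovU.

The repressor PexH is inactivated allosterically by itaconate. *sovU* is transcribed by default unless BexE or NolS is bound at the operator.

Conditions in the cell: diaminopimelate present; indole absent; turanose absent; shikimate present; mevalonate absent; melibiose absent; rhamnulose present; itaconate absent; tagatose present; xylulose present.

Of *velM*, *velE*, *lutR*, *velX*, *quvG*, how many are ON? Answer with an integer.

Turanose is absent, so SovG is inactive.
Indole is absent, so JovN is active.
With repressor JovN bound, *velM* is not transcribed.
→ *velM* is OFF.
Mevalonate is absent, so JalX is inactive.
Itaconate is absent, so PexH is active.
With repressor PexH bound, *velE* is not transcribed.
→ *velE* is OFF.
Tagatose is present, so LutL is inactive.
Melibiose is absent, so DulR is active.
Required activator LutL is absent, so *lutR* is not transcribed.
→ *lutR* is OFF.
Xylulose is present, so BexE is inactive.
Shikimate is present, so NolS is inactive.
With no repressor bound, *sovU* is transcribed.
So SovU is produced and active.
With repressor SovU bound, *velX* is not transcribed.
→ *velX* is OFF.
Rhamnulose is present, so DulM is inactive.
Diaminopimelate is present, so JalK is active.
No repressor is bound and JalK is active, so *mibQ* is transcribed.
So MibQ is produced and active.
With repressor MibQ bound, *quvG* is not transcribed.
→ *quvG* is OFF.
0 of the 5 genes are transcribed.

0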